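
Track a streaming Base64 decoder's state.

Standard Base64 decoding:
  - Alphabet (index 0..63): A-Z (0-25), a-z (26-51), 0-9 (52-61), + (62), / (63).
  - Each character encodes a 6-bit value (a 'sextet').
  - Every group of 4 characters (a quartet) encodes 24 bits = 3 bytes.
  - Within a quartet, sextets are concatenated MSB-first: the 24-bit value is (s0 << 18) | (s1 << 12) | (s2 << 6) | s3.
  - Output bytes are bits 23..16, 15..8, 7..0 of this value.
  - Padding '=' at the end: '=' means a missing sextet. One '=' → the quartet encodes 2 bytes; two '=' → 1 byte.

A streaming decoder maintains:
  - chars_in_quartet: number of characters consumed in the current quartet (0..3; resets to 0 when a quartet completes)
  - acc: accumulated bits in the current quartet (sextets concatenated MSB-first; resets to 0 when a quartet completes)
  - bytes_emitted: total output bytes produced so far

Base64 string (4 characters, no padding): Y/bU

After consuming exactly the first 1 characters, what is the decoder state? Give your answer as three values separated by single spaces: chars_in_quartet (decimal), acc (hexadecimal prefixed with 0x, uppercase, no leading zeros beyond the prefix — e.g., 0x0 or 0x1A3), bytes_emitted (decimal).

After char 0 ('Y'=24): chars_in_quartet=1 acc=0x18 bytes_emitted=0

Answer: 1 0x18 0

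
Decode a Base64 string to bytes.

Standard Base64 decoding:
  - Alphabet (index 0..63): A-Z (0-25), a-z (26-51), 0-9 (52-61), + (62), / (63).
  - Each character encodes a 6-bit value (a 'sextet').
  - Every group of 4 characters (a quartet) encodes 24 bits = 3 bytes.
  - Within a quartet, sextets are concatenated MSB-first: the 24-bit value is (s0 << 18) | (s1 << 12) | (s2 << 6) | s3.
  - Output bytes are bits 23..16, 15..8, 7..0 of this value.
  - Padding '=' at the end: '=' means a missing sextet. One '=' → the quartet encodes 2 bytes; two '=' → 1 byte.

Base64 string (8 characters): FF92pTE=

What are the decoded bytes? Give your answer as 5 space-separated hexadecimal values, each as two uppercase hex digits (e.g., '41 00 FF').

Answer: 14 5F 76 A5 31

Derivation:
After char 0 ('F'=5): chars_in_quartet=1 acc=0x5 bytes_emitted=0
After char 1 ('F'=5): chars_in_quartet=2 acc=0x145 bytes_emitted=0
After char 2 ('9'=61): chars_in_quartet=3 acc=0x517D bytes_emitted=0
After char 3 ('2'=54): chars_in_quartet=4 acc=0x145F76 -> emit 14 5F 76, reset; bytes_emitted=3
After char 4 ('p'=41): chars_in_quartet=1 acc=0x29 bytes_emitted=3
After char 5 ('T'=19): chars_in_quartet=2 acc=0xA53 bytes_emitted=3
After char 6 ('E'=4): chars_in_quartet=3 acc=0x294C4 bytes_emitted=3
Padding '=': partial quartet acc=0x294C4 -> emit A5 31; bytes_emitted=5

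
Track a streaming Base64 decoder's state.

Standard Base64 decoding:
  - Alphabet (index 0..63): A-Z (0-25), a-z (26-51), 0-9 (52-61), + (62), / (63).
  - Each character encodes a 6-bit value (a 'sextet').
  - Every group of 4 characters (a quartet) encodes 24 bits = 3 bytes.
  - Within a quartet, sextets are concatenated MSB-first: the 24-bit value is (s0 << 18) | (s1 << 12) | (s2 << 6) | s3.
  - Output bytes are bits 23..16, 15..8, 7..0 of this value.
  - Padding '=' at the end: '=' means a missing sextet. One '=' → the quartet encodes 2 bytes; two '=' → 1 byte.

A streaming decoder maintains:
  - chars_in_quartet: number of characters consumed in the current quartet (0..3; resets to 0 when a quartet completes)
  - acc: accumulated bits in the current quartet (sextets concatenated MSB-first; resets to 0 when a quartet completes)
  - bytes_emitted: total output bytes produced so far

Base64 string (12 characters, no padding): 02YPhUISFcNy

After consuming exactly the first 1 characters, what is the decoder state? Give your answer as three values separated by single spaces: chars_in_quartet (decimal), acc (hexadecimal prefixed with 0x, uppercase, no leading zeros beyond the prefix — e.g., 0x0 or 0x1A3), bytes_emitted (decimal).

After char 0 ('0'=52): chars_in_quartet=1 acc=0x34 bytes_emitted=0

Answer: 1 0x34 0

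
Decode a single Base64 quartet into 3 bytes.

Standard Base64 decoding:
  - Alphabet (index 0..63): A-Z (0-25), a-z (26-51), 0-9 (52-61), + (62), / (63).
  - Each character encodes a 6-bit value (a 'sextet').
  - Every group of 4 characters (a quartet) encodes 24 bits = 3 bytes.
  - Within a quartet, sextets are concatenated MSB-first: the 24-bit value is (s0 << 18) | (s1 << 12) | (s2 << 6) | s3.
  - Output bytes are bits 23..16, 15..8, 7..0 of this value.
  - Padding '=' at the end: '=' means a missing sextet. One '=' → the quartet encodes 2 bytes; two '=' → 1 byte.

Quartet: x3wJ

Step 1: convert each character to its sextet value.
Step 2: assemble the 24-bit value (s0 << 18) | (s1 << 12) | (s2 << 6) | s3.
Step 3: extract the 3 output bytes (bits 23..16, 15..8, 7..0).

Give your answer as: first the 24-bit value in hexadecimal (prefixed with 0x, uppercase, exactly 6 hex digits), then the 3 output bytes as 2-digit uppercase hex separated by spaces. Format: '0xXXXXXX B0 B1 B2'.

Sextets: x=49, 3=55, w=48, J=9
24-bit: (49<<18) | (55<<12) | (48<<6) | 9
      = 0xC40000 | 0x037000 | 0x000C00 | 0x000009
      = 0xC77C09
Bytes: (v>>16)&0xFF=C7, (v>>8)&0xFF=7C, v&0xFF=09

Answer: 0xC77C09 C7 7C 09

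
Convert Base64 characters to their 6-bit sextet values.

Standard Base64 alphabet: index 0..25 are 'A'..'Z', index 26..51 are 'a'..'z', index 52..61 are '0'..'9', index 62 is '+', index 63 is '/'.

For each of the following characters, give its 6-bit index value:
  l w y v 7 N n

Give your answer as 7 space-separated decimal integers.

'l': a..z range, 26 + ord('l') − ord('a') = 37
'w': a..z range, 26 + ord('w') − ord('a') = 48
'y': a..z range, 26 + ord('y') − ord('a') = 50
'v': a..z range, 26 + ord('v') − ord('a') = 47
'7': 0..9 range, 52 + ord('7') − ord('0') = 59
'N': A..Z range, ord('N') − ord('A') = 13
'n': a..z range, 26 + ord('n') − ord('a') = 39

Answer: 37 48 50 47 59 13 39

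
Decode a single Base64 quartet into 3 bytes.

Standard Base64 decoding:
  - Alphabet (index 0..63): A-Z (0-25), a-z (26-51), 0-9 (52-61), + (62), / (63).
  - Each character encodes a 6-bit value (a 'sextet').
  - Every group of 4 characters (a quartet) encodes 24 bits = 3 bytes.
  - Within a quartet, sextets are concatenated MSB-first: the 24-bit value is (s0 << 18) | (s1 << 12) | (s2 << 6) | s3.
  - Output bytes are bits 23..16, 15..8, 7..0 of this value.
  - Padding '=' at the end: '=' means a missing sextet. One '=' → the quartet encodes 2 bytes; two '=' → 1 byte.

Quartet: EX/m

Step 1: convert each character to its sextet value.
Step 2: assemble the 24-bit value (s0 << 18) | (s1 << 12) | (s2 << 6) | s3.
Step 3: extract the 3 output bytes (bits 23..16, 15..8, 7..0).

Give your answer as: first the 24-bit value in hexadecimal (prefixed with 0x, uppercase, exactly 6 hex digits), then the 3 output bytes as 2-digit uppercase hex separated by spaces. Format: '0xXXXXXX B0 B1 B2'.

Answer: 0x117FE6 11 7F E6

Derivation:
Sextets: E=4, X=23, /=63, m=38
24-bit: (4<<18) | (23<<12) | (63<<6) | 38
      = 0x100000 | 0x017000 | 0x000FC0 | 0x000026
      = 0x117FE6
Bytes: (v>>16)&0xFF=11, (v>>8)&0xFF=7F, v&0xFF=E6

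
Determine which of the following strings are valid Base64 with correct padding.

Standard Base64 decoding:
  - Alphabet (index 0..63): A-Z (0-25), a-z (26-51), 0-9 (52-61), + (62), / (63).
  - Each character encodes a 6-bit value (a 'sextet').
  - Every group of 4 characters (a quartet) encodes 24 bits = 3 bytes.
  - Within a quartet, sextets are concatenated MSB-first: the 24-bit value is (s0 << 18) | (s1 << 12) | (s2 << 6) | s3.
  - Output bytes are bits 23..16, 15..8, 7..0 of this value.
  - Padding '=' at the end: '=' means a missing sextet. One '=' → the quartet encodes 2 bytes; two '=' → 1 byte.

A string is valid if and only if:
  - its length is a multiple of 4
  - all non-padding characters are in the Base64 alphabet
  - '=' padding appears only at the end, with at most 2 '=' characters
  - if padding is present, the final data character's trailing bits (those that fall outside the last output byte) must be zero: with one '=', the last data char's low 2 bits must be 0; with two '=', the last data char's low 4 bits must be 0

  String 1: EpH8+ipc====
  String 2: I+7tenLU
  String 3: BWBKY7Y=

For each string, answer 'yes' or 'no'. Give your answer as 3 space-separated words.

String 1: 'EpH8+ipc====' → invalid (4 pad chars (max 2))
String 2: 'I+7tenLU' → valid
String 3: 'BWBKY7Y=' → valid

Answer: no yes yes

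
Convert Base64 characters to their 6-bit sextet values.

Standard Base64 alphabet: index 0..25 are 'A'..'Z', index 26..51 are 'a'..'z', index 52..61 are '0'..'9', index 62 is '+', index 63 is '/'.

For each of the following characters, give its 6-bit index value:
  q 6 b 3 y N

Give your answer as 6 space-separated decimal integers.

Answer: 42 58 27 55 50 13

Derivation:
'q': a..z range, 26 + ord('q') − ord('a') = 42
'6': 0..9 range, 52 + ord('6') − ord('0') = 58
'b': a..z range, 26 + ord('b') − ord('a') = 27
'3': 0..9 range, 52 + ord('3') − ord('0') = 55
'y': a..z range, 26 + ord('y') − ord('a') = 50
'N': A..Z range, ord('N') − ord('A') = 13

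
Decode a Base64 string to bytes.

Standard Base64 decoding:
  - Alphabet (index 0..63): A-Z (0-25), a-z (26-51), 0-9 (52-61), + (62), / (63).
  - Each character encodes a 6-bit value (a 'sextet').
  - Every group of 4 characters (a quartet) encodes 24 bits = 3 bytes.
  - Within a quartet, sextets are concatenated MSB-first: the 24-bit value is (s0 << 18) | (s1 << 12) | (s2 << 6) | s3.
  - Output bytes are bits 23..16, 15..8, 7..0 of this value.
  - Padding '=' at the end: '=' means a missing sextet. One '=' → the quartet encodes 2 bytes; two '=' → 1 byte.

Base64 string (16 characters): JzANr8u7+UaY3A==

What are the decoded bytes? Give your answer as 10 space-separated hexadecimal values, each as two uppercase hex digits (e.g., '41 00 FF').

Answer: 27 30 0D AF CB BB F9 46 98 DC

Derivation:
After char 0 ('J'=9): chars_in_quartet=1 acc=0x9 bytes_emitted=0
After char 1 ('z'=51): chars_in_quartet=2 acc=0x273 bytes_emitted=0
After char 2 ('A'=0): chars_in_quartet=3 acc=0x9CC0 bytes_emitted=0
After char 3 ('N'=13): chars_in_quartet=4 acc=0x27300D -> emit 27 30 0D, reset; bytes_emitted=3
After char 4 ('r'=43): chars_in_quartet=1 acc=0x2B bytes_emitted=3
After char 5 ('8'=60): chars_in_quartet=2 acc=0xAFC bytes_emitted=3
After char 6 ('u'=46): chars_in_quartet=3 acc=0x2BF2E bytes_emitted=3
After char 7 ('7'=59): chars_in_quartet=4 acc=0xAFCBBB -> emit AF CB BB, reset; bytes_emitted=6
After char 8 ('+'=62): chars_in_quartet=1 acc=0x3E bytes_emitted=6
After char 9 ('U'=20): chars_in_quartet=2 acc=0xF94 bytes_emitted=6
After char 10 ('a'=26): chars_in_quartet=3 acc=0x3E51A bytes_emitted=6
After char 11 ('Y'=24): chars_in_quartet=4 acc=0xF94698 -> emit F9 46 98, reset; bytes_emitted=9
After char 12 ('3'=55): chars_in_quartet=1 acc=0x37 bytes_emitted=9
After char 13 ('A'=0): chars_in_quartet=2 acc=0xDC0 bytes_emitted=9
Padding '==': partial quartet acc=0xDC0 -> emit DC; bytes_emitted=10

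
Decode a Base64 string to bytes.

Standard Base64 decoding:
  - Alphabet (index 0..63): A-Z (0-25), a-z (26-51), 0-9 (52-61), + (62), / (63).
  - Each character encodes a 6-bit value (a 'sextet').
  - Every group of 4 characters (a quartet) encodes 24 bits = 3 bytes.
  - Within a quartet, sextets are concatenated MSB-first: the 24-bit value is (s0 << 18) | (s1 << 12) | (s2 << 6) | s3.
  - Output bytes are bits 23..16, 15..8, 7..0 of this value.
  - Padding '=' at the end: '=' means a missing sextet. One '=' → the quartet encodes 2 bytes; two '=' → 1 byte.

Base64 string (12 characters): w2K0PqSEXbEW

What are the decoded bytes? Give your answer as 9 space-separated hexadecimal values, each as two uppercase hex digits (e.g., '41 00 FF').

Answer: C3 62 B4 3E A4 84 5D B1 16

Derivation:
After char 0 ('w'=48): chars_in_quartet=1 acc=0x30 bytes_emitted=0
After char 1 ('2'=54): chars_in_quartet=2 acc=0xC36 bytes_emitted=0
After char 2 ('K'=10): chars_in_quartet=3 acc=0x30D8A bytes_emitted=0
After char 3 ('0'=52): chars_in_quartet=4 acc=0xC362B4 -> emit C3 62 B4, reset; bytes_emitted=3
After char 4 ('P'=15): chars_in_quartet=1 acc=0xF bytes_emitted=3
After char 5 ('q'=42): chars_in_quartet=2 acc=0x3EA bytes_emitted=3
After char 6 ('S'=18): chars_in_quartet=3 acc=0xFA92 bytes_emitted=3
After char 7 ('E'=4): chars_in_quartet=4 acc=0x3EA484 -> emit 3E A4 84, reset; bytes_emitted=6
After char 8 ('X'=23): chars_in_quartet=1 acc=0x17 bytes_emitted=6
After char 9 ('b'=27): chars_in_quartet=2 acc=0x5DB bytes_emitted=6
After char 10 ('E'=4): chars_in_quartet=3 acc=0x176C4 bytes_emitted=6
After char 11 ('W'=22): chars_in_quartet=4 acc=0x5DB116 -> emit 5D B1 16, reset; bytes_emitted=9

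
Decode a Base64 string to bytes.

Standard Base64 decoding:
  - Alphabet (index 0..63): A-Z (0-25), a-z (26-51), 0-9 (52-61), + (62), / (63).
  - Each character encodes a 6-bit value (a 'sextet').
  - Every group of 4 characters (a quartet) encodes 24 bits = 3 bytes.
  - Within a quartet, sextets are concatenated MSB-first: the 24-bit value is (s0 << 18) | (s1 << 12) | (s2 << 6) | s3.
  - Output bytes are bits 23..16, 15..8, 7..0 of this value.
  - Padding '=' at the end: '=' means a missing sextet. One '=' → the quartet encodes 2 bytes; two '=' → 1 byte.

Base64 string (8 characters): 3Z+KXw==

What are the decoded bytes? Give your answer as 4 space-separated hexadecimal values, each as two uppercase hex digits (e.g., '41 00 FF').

After char 0 ('3'=55): chars_in_quartet=1 acc=0x37 bytes_emitted=0
After char 1 ('Z'=25): chars_in_quartet=2 acc=0xDD9 bytes_emitted=0
After char 2 ('+'=62): chars_in_quartet=3 acc=0x3767E bytes_emitted=0
After char 3 ('K'=10): chars_in_quartet=4 acc=0xDD9F8A -> emit DD 9F 8A, reset; bytes_emitted=3
After char 4 ('X'=23): chars_in_quartet=1 acc=0x17 bytes_emitted=3
After char 5 ('w'=48): chars_in_quartet=2 acc=0x5F0 bytes_emitted=3
Padding '==': partial quartet acc=0x5F0 -> emit 5F; bytes_emitted=4

Answer: DD 9F 8A 5F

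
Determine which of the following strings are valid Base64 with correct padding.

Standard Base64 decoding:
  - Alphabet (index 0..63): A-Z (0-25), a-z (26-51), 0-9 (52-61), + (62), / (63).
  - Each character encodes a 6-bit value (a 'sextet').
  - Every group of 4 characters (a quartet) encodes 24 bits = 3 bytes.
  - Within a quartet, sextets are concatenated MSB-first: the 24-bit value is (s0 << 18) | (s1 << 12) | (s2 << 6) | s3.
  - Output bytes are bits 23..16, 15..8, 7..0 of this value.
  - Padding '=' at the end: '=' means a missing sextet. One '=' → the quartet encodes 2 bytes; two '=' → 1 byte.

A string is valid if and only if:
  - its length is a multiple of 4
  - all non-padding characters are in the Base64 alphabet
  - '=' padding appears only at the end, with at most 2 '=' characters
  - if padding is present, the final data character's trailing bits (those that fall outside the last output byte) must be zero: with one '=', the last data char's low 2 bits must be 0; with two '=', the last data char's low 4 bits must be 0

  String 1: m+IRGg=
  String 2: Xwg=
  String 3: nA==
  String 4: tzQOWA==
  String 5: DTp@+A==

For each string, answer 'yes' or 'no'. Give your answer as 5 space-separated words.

Answer: no yes yes yes no

Derivation:
String 1: 'm+IRGg=' → invalid (len=7 not mult of 4)
String 2: 'Xwg=' → valid
String 3: 'nA==' → valid
String 4: 'tzQOWA==' → valid
String 5: 'DTp@+A==' → invalid (bad char(s): ['@'])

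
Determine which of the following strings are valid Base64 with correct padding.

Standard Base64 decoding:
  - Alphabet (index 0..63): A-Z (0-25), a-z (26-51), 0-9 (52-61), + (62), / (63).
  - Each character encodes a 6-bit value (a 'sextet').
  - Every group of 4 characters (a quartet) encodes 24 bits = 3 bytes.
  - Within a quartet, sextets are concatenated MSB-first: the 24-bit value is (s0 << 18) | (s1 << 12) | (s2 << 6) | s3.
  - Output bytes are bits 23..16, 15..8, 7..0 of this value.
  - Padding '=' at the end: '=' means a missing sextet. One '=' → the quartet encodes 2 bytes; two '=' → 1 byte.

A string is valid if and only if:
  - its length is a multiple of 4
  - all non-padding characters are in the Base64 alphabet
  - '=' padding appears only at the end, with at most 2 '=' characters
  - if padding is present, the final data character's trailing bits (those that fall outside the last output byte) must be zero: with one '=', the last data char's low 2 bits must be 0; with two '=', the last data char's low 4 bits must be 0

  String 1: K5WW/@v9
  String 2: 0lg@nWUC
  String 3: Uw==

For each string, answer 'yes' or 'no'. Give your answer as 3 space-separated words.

String 1: 'K5WW/@v9' → invalid (bad char(s): ['@'])
String 2: '0lg@nWUC' → invalid (bad char(s): ['@'])
String 3: 'Uw==' → valid

Answer: no no yes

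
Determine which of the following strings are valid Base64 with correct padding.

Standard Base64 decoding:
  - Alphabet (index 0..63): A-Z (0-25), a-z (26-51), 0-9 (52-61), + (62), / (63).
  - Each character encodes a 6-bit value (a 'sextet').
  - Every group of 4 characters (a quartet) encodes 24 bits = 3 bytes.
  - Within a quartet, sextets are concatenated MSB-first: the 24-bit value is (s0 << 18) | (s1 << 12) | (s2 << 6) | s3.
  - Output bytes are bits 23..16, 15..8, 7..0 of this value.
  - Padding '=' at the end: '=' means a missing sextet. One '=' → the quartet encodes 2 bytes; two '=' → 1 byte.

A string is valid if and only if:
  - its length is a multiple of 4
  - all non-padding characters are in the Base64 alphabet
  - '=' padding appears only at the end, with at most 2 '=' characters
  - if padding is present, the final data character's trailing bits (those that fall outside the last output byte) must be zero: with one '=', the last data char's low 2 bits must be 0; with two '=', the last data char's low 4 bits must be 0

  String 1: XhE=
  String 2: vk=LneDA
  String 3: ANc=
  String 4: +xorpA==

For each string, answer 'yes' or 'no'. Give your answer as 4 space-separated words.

String 1: 'XhE=' → valid
String 2: 'vk=LneDA' → invalid (bad char(s): ['=']; '=' in middle)
String 3: 'ANc=' → valid
String 4: '+xorpA==' → valid

Answer: yes no yes yes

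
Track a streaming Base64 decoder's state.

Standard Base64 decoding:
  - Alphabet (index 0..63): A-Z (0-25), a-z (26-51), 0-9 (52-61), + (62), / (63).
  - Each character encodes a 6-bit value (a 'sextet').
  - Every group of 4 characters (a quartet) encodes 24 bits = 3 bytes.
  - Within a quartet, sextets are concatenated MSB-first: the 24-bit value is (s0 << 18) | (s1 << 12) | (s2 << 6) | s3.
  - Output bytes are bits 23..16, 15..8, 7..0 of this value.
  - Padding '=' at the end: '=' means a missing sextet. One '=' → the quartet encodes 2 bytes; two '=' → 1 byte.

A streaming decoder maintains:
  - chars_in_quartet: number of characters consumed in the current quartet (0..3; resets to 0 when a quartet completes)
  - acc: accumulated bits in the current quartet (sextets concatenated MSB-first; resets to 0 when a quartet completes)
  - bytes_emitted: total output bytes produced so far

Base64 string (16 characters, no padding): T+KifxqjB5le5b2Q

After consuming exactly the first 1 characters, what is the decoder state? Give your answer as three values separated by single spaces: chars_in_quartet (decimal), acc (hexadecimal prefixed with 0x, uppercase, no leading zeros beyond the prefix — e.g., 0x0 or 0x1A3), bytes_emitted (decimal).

Answer: 1 0x13 0

Derivation:
After char 0 ('T'=19): chars_in_quartet=1 acc=0x13 bytes_emitted=0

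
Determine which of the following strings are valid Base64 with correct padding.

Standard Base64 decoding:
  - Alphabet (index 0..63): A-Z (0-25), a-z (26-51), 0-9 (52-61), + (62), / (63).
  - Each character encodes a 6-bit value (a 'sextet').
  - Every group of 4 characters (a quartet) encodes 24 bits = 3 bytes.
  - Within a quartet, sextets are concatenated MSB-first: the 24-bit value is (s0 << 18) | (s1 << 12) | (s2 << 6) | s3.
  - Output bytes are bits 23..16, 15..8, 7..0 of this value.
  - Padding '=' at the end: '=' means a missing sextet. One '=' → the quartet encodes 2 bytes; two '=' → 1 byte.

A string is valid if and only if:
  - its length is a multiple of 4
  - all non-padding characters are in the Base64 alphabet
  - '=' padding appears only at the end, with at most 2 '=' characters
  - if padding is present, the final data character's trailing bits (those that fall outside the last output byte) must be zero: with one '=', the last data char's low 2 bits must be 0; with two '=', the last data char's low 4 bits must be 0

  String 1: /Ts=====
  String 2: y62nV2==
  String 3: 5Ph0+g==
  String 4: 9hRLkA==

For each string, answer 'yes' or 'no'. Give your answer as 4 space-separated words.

Answer: no no yes yes

Derivation:
String 1: '/Ts=====' → invalid (5 pad chars (max 2))
String 2: 'y62nV2==' → invalid (bad trailing bits)
String 3: '5Ph0+g==' → valid
String 4: '9hRLkA==' → valid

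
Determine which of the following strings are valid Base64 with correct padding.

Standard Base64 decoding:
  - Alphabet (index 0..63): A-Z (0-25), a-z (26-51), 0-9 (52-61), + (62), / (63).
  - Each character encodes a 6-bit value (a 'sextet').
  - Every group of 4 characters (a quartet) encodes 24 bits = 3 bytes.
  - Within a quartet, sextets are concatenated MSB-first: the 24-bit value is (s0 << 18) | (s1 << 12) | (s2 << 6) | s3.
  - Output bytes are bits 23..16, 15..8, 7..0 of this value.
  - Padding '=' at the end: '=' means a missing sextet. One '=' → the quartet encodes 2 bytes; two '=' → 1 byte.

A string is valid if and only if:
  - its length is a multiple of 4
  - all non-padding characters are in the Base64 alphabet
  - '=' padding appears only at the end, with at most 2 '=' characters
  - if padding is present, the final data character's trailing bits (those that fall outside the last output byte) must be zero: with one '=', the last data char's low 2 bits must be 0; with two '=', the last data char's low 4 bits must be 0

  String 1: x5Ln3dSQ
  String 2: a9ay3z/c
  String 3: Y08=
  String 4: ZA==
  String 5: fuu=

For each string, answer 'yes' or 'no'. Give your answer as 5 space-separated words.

String 1: 'x5Ln3dSQ' → valid
String 2: 'a9ay3z/c' → valid
String 3: 'Y08=' → valid
String 4: 'ZA==' → valid
String 5: 'fuu=' → invalid (bad trailing bits)

Answer: yes yes yes yes no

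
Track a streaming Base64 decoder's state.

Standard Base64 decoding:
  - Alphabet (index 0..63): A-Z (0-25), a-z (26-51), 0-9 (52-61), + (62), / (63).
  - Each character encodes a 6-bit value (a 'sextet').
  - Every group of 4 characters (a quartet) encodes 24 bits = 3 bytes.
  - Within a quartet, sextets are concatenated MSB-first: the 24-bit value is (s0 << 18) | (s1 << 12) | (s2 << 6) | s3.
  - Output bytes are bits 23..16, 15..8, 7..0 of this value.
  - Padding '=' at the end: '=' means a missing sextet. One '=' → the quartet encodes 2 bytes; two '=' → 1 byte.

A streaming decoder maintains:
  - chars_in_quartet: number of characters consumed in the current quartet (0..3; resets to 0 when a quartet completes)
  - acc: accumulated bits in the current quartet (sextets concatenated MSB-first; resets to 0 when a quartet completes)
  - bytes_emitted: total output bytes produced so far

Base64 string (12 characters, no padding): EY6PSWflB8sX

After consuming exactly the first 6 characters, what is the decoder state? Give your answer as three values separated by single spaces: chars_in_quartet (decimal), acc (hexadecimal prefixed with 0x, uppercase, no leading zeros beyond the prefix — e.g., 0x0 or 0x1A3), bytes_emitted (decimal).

After char 0 ('E'=4): chars_in_quartet=1 acc=0x4 bytes_emitted=0
After char 1 ('Y'=24): chars_in_quartet=2 acc=0x118 bytes_emitted=0
After char 2 ('6'=58): chars_in_quartet=3 acc=0x463A bytes_emitted=0
After char 3 ('P'=15): chars_in_quartet=4 acc=0x118E8F -> emit 11 8E 8F, reset; bytes_emitted=3
After char 4 ('S'=18): chars_in_quartet=1 acc=0x12 bytes_emitted=3
After char 5 ('W'=22): chars_in_quartet=2 acc=0x496 bytes_emitted=3

Answer: 2 0x496 3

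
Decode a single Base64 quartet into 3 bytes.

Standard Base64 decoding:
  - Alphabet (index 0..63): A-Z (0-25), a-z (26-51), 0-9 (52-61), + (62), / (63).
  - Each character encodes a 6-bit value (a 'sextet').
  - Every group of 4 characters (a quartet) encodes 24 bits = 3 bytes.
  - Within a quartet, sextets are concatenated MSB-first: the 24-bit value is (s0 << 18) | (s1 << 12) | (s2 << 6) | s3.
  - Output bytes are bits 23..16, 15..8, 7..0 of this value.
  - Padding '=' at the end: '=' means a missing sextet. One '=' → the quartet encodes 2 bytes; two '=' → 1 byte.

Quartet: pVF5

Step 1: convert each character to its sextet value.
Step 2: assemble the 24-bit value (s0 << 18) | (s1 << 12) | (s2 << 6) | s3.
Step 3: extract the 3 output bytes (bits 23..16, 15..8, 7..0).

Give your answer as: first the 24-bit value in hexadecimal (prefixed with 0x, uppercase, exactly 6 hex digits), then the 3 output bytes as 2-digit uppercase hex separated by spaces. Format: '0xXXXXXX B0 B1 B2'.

Answer: 0xA55179 A5 51 79

Derivation:
Sextets: p=41, V=21, F=5, 5=57
24-bit: (41<<18) | (21<<12) | (5<<6) | 57
      = 0xA40000 | 0x015000 | 0x000140 | 0x000039
      = 0xA55179
Bytes: (v>>16)&0xFF=A5, (v>>8)&0xFF=51, v&0xFF=79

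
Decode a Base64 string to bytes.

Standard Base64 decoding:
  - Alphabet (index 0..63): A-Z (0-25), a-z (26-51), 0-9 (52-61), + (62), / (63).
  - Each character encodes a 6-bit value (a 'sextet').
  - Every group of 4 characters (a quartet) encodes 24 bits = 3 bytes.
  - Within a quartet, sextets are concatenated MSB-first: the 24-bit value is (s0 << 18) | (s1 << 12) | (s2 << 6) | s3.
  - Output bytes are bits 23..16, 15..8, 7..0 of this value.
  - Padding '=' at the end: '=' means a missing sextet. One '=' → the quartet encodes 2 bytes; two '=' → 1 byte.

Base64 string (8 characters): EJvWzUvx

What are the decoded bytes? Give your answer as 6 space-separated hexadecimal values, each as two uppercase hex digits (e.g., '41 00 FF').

After char 0 ('E'=4): chars_in_quartet=1 acc=0x4 bytes_emitted=0
After char 1 ('J'=9): chars_in_quartet=2 acc=0x109 bytes_emitted=0
After char 2 ('v'=47): chars_in_quartet=3 acc=0x426F bytes_emitted=0
After char 3 ('W'=22): chars_in_quartet=4 acc=0x109BD6 -> emit 10 9B D6, reset; bytes_emitted=3
After char 4 ('z'=51): chars_in_quartet=1 acc=0x33 bytes_emitted=3
After char 5 ('U'=20): chars_in_quartet=2 acc=0xCD4 bytes_emitted=3
After char 6 ('v'=47): chars_in_quartet=3 acc=0x3352F bytes_emitted=3
After char 7 ('x'=49): chars_in_quartet=4 acc=0xCD4BF1 -> emit CD 4B F1, reset; bytes_emitted=6

Answer: 10 9B D6 CD 4B F1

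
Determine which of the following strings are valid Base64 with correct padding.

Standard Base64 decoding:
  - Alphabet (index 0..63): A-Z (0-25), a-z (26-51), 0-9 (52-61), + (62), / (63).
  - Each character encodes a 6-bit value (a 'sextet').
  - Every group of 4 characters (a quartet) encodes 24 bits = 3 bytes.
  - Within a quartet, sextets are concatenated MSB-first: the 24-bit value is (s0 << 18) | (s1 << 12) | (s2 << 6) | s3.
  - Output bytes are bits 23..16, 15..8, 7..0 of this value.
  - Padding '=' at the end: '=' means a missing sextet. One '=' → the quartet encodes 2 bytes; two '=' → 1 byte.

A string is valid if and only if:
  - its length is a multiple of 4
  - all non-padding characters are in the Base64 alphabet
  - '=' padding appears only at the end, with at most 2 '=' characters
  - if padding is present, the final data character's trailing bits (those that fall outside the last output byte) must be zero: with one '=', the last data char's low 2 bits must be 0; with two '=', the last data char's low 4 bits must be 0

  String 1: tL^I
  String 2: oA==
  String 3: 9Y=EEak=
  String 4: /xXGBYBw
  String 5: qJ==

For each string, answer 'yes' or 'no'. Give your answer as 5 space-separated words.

String 1: 'tL^I' → invalid (bad char(s): ['^'])
String 2: 'oA==' → valid
String 3: '9Y=EEak=' → invalid (bad char(s): ['=']; '=' in middle)
String 4: '/xXGBYBw' → valid
String 5: 'qJ==' → invalid (bad trailing bits)

Answer: no yes no yes no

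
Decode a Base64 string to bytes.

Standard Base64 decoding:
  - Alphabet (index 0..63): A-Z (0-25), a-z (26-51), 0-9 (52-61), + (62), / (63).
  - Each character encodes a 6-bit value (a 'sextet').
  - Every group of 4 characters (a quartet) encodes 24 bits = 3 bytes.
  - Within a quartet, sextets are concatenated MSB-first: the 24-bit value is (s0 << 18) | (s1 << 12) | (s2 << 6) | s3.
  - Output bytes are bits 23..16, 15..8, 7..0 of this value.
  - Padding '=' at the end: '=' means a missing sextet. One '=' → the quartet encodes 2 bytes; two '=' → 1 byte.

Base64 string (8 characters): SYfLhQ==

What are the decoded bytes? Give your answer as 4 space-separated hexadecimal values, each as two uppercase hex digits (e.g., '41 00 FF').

Answer: 49 87 CB 85

Derivation:
After char 0 ('S'=18): chars_in_quartet=1 acc=0x12 bytes_emitted=0
After char 1 ('Y'=24): chars_in_quartet=2 acc=0x498 bytes_emitted=0
After char 2 ('f'=31): chars_in_quartet=3 acc=0x1261F bytes_emitted=0
After char 3 ('L'=11): chars_in_quartet=4 acc=0x4987CB -> emit 49 87 CB, reset; bytes_emitted=3
After char 4 ('h'=33): chars_in_quartet=1 acc=0x21 bytes_emitted=3
After char 5 ('Q'=16): chars_in_quartet=2 acc=0x850 bytes_emitted=3
Padding '==': partial quartet acc=0x850 -> emit 85; bytes_emitted=4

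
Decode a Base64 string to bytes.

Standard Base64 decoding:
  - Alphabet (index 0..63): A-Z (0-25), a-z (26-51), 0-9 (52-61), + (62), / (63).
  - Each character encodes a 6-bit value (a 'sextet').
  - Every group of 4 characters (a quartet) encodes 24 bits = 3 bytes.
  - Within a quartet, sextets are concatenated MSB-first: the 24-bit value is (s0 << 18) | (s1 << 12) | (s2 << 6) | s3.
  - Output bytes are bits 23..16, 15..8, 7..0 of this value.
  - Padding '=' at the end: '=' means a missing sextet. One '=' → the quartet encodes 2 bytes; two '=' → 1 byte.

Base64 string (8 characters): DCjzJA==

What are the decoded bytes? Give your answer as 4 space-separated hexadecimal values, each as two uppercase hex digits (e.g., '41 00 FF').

Answer: 0C 28 F3 24

Derivation:
After char 0 ('D'=3): chars_in_quartet=1 acc=0x3 bytes_emitted=0
After char 1 ('C'=2): chars_in_quartet=2 acc=0xC2 bytes_emitted=0
After char 2 ('j'=35): chars_in_quartet=3 acc=0x30A3 bytes_emitted=0
After char 3 ('z'=51): chars_in_quartet=4 acc=0xC28F3 -> emit 0C 28 F3, reset; bytes_emitted=3
After char 4 ('J'=9): chars_in_quartet=1 acc=0x9 bytes_emitted=3
After char 5 ('A'=0): chars_in_quartet=2 acc=0x240 bytes_emitted=3
Padding '==': partial quartet acc=0x240 -> emit 24; bytes_emitted=4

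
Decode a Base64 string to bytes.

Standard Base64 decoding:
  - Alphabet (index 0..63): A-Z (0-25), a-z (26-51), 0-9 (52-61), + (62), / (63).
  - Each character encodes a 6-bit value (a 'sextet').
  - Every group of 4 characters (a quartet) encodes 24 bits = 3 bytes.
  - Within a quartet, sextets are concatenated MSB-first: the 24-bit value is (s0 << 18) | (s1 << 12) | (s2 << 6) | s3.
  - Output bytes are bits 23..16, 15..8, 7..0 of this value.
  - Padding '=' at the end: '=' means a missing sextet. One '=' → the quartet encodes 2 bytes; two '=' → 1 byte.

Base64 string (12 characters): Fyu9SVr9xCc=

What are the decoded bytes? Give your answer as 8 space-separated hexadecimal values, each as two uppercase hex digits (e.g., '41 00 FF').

After char 0 ('F'=5): chars_in_quartet=1 acc=0x5 bytes_emitted=0
After char 1 ('y'=50): chars_in_quartet=2 acc=0x172 bytes_emitted=0
After char 2 ('u'=46): chars_in_quartet=3 acc=0x5CAE bytes_emitted=0
After char 3 ('9'=61): chars_in_quartet=4 acc=0x172BBD -> emit 17 2B BD, reset; bytes_emitted=3
After char 4 ('S'=18): chars_in_quartet=1 acc=0x12 bytes_emitted=3
After char 5 ('V'=21): chars_in_quartet=2 acc=0x495 bytes_emitted=3
After char 6 ('r'=43): chars_in_quartet=3 acc=0x1256B bytes_emitted=3
After char 7 ('9'=61): chars_in_quartet=4 acc=0x495AFD -> emit 49 5A FD, reset; bytes_emitted=6
After char 8 ('x'=49): chars_in_quartet=1 acc=0x31 bytes_emitted=6
After char 9 ('C'=2): chars_in_quartet=2 acc=0xC42 bytes_emitted=6
After char 10 ('c'=28): chars_in_quartet=3 acc=0x3109C bytes_emitted=6
Padding '=': partial quartet acc=0x3109C -> emit C4 27; bytes_emitted=8

Answer: 17 2B BD 49 5A FD C4 27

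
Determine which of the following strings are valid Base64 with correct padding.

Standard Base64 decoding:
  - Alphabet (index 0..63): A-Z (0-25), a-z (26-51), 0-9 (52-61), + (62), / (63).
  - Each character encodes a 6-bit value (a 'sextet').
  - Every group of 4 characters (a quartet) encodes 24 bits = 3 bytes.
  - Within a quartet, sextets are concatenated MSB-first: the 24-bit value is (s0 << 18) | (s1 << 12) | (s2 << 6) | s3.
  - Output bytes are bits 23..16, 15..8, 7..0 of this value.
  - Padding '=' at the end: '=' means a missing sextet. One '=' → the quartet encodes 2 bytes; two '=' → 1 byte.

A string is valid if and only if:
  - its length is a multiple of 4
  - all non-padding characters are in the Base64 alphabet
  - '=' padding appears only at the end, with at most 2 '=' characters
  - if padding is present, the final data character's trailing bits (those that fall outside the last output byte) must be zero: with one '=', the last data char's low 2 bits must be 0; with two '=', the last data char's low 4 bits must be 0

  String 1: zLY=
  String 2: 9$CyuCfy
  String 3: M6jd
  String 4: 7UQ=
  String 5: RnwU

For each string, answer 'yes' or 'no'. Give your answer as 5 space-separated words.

String 1: 'zLY=' → valid
String 2: '9$CyuCfy' → invalid (bad char(s): ['$'])
String 3: 'M6jd' → valid
String 4: '7UQ=' → valid
String 5: 'RnwU' → valid

Answer: yes no yes yes yes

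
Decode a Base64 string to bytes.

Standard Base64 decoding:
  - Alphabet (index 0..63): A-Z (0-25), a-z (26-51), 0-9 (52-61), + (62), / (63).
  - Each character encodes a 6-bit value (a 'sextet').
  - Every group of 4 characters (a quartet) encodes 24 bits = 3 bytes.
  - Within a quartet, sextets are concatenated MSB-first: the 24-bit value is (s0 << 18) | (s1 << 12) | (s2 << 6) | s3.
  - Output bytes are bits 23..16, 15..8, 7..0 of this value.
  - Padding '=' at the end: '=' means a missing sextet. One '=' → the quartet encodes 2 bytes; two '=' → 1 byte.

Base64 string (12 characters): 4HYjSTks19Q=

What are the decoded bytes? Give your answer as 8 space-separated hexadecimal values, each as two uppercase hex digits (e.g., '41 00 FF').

Answer: E0 76 23 49 39 2C D7 D4

Derivation:
After char 0 ('4'=56): chars_in_quartet=1 acc=0x38 bytes_emitted=0
After char 1 ('H'=7): chars_in_quartet=2 acc=0xE07 bytes_emitted=0
After char 2 ('Y'=24): chars_in_quartet=3 acc=0x381D8 bytes_emitted=0
After char 3 ('j'=35): chars_in_quartet=4 acc=0xE07623 -> emit E0 76 23, reset; bytes_emitted=3
After char 4 ('S'=18): chars_in_quartet=1 acc=0x12 bytes_emitted=3
After char 5 ('T'=19): chars_in_quartet=2 acc=0x493 bytes_emitted=3
After char 6 ('k'=36): chars_in_quartet=3 acc=0x124E4 bytes_emitted=3
After char 7 ('s'=44): chars_in_quartet=4 acc=0x49392C -> emit 49 39 2C, reset; bytes_emitted=6
After char 8 ('1'=53): chars_in_quartet=1 acc=0x35 bytes_emitted=6
After char 9 ('9'=61): chars_in_quartet=2 acc=0xD7D bytes_emitted=6
After char 10 ('Q'=16): chars_in_quartet=3 acc=0x35F50 bytes_emitted=6
Padding '=': partial quartet acc=0x35F50 -> emit D7 D4; bytes_emitted=8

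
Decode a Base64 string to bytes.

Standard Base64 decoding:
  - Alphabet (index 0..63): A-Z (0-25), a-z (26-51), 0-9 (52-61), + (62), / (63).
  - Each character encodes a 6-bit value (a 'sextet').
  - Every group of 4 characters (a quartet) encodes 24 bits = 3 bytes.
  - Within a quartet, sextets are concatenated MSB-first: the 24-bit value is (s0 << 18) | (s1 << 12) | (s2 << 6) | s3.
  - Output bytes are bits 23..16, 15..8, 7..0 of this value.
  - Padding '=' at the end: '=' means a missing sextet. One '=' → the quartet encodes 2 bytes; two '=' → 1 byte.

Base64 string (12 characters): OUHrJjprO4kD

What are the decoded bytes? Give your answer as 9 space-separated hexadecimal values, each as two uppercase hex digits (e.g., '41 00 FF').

After char 0 ('O'=14): chars_in_quartet=1 acc=0xE bytes_emitted=0
After char 1 ('U'=20): chars_in_quartet=2 acc=0x394 bytes_emitted=0
After char 2 ('H'=7): chars_in_quartet=3 acc=0xE507 bytes_emitted=0
After char 3 ('r'=43): chars_in_quartet=4 acc=0x3941EB -> emit 39 41 EB, reset; bytes_emitted=3
After char 4 ('J'=9): chars_in_quartet=1 acc=0x9 bytes_emitted=3
After char 5 ('j'=35): chars_in_quartet=2 acc=0x263 bytes_emitted=3
After char 6 ('p'=41): chars_in_quartet=3 acc=0x98E9 bytes_emitted=3
After char 7 ('r'=43): chars_in_quartet=4 acc=0x263A6B -> emit 26 3A 6B, reset; bytes_emitted=6
After char 8 ('O'=14): chars_in_quartet=1 acc=0xE bytes_emitted=6
After char 9 ('4'=56): chars_in_quartet=2 acc=0x3B8 bytes_emitted=6
After char 10 ('k'=36): chars_in_quartet=3 acc=0xEE24 bytes_emitted=6
After char 11 ('D'=3): chars_in_quartet=4 acc=0x3B8903 -> emit 3B 89 03, reset; bytes_emitted=9

Answer: 39 41 EB 26 3A 6B 3B 89 03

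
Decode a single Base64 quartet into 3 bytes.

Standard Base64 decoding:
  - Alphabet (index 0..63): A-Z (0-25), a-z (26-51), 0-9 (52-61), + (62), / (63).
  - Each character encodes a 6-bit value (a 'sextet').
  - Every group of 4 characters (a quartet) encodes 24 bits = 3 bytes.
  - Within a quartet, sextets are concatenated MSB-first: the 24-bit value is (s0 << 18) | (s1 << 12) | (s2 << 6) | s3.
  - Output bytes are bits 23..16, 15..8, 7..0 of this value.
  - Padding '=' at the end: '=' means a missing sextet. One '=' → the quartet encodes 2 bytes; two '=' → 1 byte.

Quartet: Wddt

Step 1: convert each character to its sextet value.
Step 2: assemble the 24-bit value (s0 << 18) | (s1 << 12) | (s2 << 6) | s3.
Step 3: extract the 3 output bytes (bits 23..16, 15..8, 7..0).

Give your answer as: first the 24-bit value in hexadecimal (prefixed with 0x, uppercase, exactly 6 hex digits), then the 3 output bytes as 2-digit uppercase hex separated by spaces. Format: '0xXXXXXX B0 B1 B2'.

Sextets: W=22, d=29, d=29, t=45
24-bit: (22<<18) | (29<<12) | (29<<6) | 45
      = 0x580000 | 0x01D000 | 0x000740 | 0x00002D
      = 0x59D76D
Bytes: (v>>16)&0xFF=59, (v>>8)&0xFF=D7, v&0xFF=6D

Answer: 0x59D76D 59 D7 6D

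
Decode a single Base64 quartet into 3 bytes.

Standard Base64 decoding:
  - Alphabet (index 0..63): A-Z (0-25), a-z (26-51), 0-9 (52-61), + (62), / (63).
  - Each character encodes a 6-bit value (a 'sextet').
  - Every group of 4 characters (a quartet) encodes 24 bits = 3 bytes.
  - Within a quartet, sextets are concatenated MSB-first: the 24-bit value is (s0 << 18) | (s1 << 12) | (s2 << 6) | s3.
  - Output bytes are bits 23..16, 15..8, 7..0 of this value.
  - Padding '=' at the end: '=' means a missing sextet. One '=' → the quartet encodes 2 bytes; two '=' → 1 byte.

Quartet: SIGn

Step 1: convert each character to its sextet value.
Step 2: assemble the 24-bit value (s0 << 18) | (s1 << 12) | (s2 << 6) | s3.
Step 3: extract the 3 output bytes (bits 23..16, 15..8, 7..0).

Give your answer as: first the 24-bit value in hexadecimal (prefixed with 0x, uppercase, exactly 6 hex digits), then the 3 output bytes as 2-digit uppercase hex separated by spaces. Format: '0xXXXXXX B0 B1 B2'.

Sextets: S=18, I=8, G=6, n=39
24-bit: (18<<18) | (8<<12) | (6<<6) | 39
      = 0x480000 | 0x008000 | 0x000180 | 0x000027
      = 0x4881A7
Bytes: (v>>16)&0xFF=48, (v>>8)&0xFF=81, v&0xFF=A7

Answer: 0x4881A7 48 81 A7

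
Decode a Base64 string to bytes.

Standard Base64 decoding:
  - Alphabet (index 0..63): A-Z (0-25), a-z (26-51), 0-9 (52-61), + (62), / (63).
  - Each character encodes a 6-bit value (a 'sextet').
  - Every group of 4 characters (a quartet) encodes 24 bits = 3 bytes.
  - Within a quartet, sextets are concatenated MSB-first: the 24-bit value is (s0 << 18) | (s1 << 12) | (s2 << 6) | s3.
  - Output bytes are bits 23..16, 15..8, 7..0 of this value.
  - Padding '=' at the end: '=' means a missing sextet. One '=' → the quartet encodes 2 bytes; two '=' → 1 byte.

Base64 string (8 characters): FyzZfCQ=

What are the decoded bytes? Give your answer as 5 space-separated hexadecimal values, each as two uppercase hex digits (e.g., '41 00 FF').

After char 0 ('F'=5): chars_in_quartet=1 acc=0x5 bytes_emitted=0
After char 1 ('y'=50): chars_in_quartet=2 acc=0x172 bytes_emitted=0
After char 2 ('z'=51): chars_in_quartet=3 acc=0x5CB3 bytes_emitted=0
After char 3 ('Z'=25): chars_in_quartet=4 acc=0x172CD9 -> emit 17 2C D9, reset; bytes_emitted=3
After char 4 ('f'=31): chars_in_quartet=1 acc=0x1F bytes_emitted=3
After char 5 ('C'=2): chars_in_quartet=2 acc=0x7C2 bytes_emitted=3
After char 6 ('Q'=16): chars_in_quartet=3 acc=0x1F090 bytes_emitted=3
Padding '=': partial quartet acc=0x1F090 -> emit 7C 24; bytes_emitted=5

Answer: 17 2C D9 7C 24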